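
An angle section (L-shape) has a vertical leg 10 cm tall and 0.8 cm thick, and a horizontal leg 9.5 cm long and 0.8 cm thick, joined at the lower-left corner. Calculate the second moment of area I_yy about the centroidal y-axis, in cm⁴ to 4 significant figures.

I_yy ≈ 128.3 cm⁴

Split into non-overlapping primitives; take the origin at the lower-left of the bounding box.
Vertical leg: 0.8 × 10, A = 8 cm², x = 0.4 cm, Ī = 0.426667 cm⁴.
Horizontal leg (remainder): 8.7 × 0.8, A = 6.96 cm², x = 5.15 cm, Ī = 43.9002 cm⁴.
Centroid: x̄ = ΣA·x / ΣA = 2.60989 cm.
Transfer each piece to the centroidal y-axis using Ī + A·d² with d = x − 2.60989:
  vertical leg: d = -2.20989 cm → contributes +39.4957 cm⁴
  horizontal leg (remainder): d = 2.54011 cm → contributes +88.8071 cm⁴
Total I = 128.303 cm⁴.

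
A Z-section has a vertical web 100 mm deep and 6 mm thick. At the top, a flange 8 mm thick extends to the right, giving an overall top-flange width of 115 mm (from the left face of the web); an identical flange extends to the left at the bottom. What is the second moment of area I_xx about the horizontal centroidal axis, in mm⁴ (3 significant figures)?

Split into non-overlapping primitives; take the origin at the lower-left of the bounding box.
Web: 6 × 100, A = 600 mm², y = 50 mm, Ī = 500 000 mm⁴.
Top flange (beyond web): 109 × 8, A = 872 mm², y = 96 mm, Ī = 4650.7 mm⁴.
Bottom flange (beyond web): 109 × 8, A = 872 mm², y = 4 mm, Ī = 4650.7 mm⁴.
Centroid: ȳ = ΣA·y / ΣA = 50 mm.
Transfer each piece to the horizontal centroidal axis using Ī + A·d² with d = y − 50:
  web: d = 0 mm → contributes +500 000 mm⁴
  top flange (beyond web): d = 46 mm → contributes +1 849 803 mm⁴
  bottom flange (beyond web): d = -46 mm → contributes +1 849 803 mm⁴
Total I = 4 199 605 mm⁴.

I_xx ≈ 4.20 × 10⁶ mm⁴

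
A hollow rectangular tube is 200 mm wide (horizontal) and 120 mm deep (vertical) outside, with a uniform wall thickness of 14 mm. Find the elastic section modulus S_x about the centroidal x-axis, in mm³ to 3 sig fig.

S_x ≈ 2.94 × 10⁵ mm³

Break the section into simple shapes (no overlaps), measuring from the bottom-left corner of the bounding box.
Outer rectangle: 200 × 120, A = 24 000 mm², y = 60 mm, Ī = 28 800 000 mm⁴.
Inner void (subtracted): 172 × 92, A = 15 824 mm², y = 60 mm, Ī = 11 161 195 mm⁴.
By symmetry the centroid is at mid-height, ȳ = 60 mm.
All pieces are centred on the centroidal x-axis, so I = ΣĪ (holes subtracted) = 17 638 805 mm⁴.
Extreme fibre distance c = 60 mm; S = I/c = 293 980 mm³.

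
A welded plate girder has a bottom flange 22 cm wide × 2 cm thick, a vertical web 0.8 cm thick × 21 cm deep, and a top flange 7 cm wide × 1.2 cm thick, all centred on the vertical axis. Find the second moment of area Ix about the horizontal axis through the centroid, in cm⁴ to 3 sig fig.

Treat the section as a set of non-overlapping primitives; coordinates are from the bounding-box lower-left.
Bottom plate: 22 × 2, A = 44 cm², y = 1 cm, Ī = 14.667 cm⁴.
Web plate: 0.8 × 21, A = 16.8 cm², y = 12.5 cm, Ī = 617.4 cm⁴.
Top plate: 7 × 1.2, A = 8.4 cm², y = 23.6 cm, Ī = 1.008 cm⁴.
Centroid: ȳ = ΣA·y / ΣA = 6.5353 cm.
Transfer each piece to the horizontal axis through the centroid using Ī + A·d² with d = y − 6.5353:
  bottom plate: d = -5.5353 cm → contributes +1362.8 cm⁴
  web plate: d = 5.9647 cm → contributes +1215.1 cm⁴
  top plate: d = 17.065 cm → contributes +2447.1 cm⁴
Total I = 5 025 cm⁴.

Ix ≈ 5030 cm⁴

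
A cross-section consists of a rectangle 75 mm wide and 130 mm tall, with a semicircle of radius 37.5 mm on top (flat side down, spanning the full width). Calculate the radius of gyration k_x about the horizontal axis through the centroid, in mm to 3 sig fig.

Split into non-overlapping primitives; take the origin at the lower-left of the bounding box.
Rectangular body: 75 × 130, A = 9 750 mm², y = 65 mm, Ī = 13 731 250 mm⁴.
Semicircular cap: semicircle r = 37.5, A = 2208.9 mm², y = 145.92 mm, Ī = 217 049 mm⁴.
Centroid: ȳ = ΣA·y / ΣA = 79.946 mm.
Transfer each piece to the horizontal axis through the centroid using Ī + A·d² with d = y − 79.946:
  rectangular body: d = -14.946 mm → contributes +15 909 201 mm⁴
  semicircular cap: d = 65.97 mm → contributes +9 830 298 mm⁴
Total I = 25 739 499 mm⁴.
Radius of gyration: k = √(I/A) = √(25 739 499 / 11 959) = 46.393 mm.

k_x ≈ 46.4 mm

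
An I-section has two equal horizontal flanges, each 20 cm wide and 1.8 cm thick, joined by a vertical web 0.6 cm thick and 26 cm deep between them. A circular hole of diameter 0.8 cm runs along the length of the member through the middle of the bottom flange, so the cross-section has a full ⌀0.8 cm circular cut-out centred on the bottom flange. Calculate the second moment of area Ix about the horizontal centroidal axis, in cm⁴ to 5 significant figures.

Split into non-overlapping primitives; take the origin at the lower-left of the bounding box.
Bottom flange: 20 × 1.8, A = 36 cm², y = 0.9 cm, Ī = 9.72 cm⁴.
Web: 0.6 × 26, A = 15.6 cm², y = 14.8 cm, Ī = 878.8 cm⁴.
Top flange: 20 × 1.8, A = 36 cm², y = 28.7 cm, Ī = 9.72 cm⁴.
Hole (subtracted): ⌀0.8, A = 0.5026548 cm², y = 0.9 cm, Ī = 0.02010619 cm⁴.
Centroid: ȳ = ΣA·y / ΣA = 14.88022 cm.
Transfer each piece to the horizontal centroidal axis using Ī + A·d² with d = y − 14.88022:
  bottom flange: d = -13.98022 cm → contributes +7045.795 cm⁴
  web: d = -0.08021946 cm → contributes +878.9004 cm⁴
  top flange: d = 13.81978 cm → contributes +6885.228 cm⁴
  hole: d = -13.98022 cm → contributes −98.26225 cm⁴
Total I = 14711.66 cm⁴.

Ix ≈ 1.4712 × 10⁴ cm⁴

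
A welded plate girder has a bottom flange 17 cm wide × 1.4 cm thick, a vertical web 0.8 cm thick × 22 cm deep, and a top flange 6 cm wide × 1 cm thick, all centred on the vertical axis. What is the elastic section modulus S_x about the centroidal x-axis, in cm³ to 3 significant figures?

S_x ≈ 234 cm³

Treat the section as a set of non-overlapping primitives; coordinates are from the bounding-box lower-left.
Bottom plate: 17 × 1.4, A = 23.8 cm², y = 0.7 cm, Ī = 3.8873 cm⁴.
Web plate: 0.8 × 22, A = 17.6 cm², y = 12.4 cm, Ī = 709.87 cm⁴.
Top plate: 6 × 1, A = 6 cm², y = 23.9 cm, Ī = 0.5 cm⁴.
Centroid: ȳ = ΣA·y / ΣA = 7.981 cm.
Transfer each piece to the centroidal x-axis using Ī + A·d² with d = y − 7.981:
  bottom plate: d = -7.281 cm → contributes +1265.6 cm⁴
  web plate: d = 4.419 cm → contributes +1053.5 cm⁴
  top plate: d = 15.919 cm → contributes +1 521 cm⁴
Total I = 3840.1 cm⁴.
Extreme fibre distance c = 16.419 cm; S = I/c = 233.88 cm³.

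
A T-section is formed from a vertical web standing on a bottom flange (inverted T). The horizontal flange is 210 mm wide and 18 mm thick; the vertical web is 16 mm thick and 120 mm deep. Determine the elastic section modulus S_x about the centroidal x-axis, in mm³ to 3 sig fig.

S_x ≈ 8.01 × 10⁴ mm³

Split into non-overlapping primitives; take the origin at the lower-left of the bounding box.
Flange: 210 × 18, A = 3 780 mm², y = 9 mm, Ī = 102 060 mm⁴.
Web: 16 × 120, A = 1 920 mm², y = 78 mm, Ī = 2 304 000 mm⁴.
Centroid: ȳ = ΣA·y / ΣA = 32.242 mm.
Transfer each piece to the centroidal x-axis using Ī + A·d² with d = y − 32.242:
  flange: d = -23.242 mm → contributes +2 143 999 mm⁴
  web: d = 45.758 mm → contributes +6 324 067 mm⁴
Total I = 8 468 066 mm⁴.
Extreme fibre distance c = 105.76 mm; S = I/c = 80 070 mm³.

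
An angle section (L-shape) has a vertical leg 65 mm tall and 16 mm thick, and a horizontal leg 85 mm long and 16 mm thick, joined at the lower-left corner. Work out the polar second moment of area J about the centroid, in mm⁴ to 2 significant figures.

Split into non-overlapping primitives; take the origin at the lower-left of the bounding box.
Vertical leg: 16 × 65, A = 1 040 mm², y = 32.5 mm, Ī = 366 167 mm⁴.
Horizontal leg (remainder): 69 × 16, A = 1 104 mm², y = 8 mm, Ī = 23 552 mm⁴.
Centroid: ȳ = ΣA·y / ΣA = 19.88 mm.
Transfer each piece to the centroidal x-axis using Ī + A·d² with d = y − 19.88:
  vertical leg: d = 12.62 mm → contributes +531 688 mm⁴
  horizontal leg (remainder): d = -11.88 mm → contributes +179 478 mm⁴
Total I = 711 166 mm⁴.
For the y-axis: x̄ = 29.88 mm.
Repeating about the centroidal y-axis gives I_y = 1 427 486 mm⁴.
Polar second moment: J = I_x + I_y = 2 138 652 mm⁴.

J ≈ 2.1 × 10⁶ mm⁴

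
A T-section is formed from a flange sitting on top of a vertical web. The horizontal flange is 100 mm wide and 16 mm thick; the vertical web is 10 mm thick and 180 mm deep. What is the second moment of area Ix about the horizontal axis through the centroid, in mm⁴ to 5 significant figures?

Treat the section as a set of non-overlapping primitives; coordinates are from the bounding-box lower-left.
Flange: 100 × 16, A = 1 600 mm², y = 188 mm, Ī = 34133.33 mm⁴.
Web: 10 × 180, A = 1 800 mm², y = 90 mm, Ī = 4 860 000 mm⁴.
Centroid: ȳ = ΣA·y / ΣA = 136.1176 mm.
Transfer each piece to the horizontal axis through the centroid using Ī + A·d² with d = y − 136.1176:
  flange: d = 51.88235 mm → contributes +4 340 979 mm⁴
  web: d = -46.11765 mm → contributes +8 688 307 mm⁴
Total I = 13 029 286 mm⁴.

Ix ≈ 1.3029 × 10⁷ mm⁴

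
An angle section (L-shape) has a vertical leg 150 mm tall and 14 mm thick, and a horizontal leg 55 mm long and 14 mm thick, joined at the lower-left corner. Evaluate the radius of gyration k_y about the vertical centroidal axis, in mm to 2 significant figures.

k_y ≈ 13 mm

Break the section into simple shapes (no overlaps), measuring from the bottom-left corner of the bounding box.
Vertical leg: 14 × 150, A = 2 100 mm², x = 7 mm, Ī = 34 300 mm⁴.
Horizontal leg (remainder): 41 × 14, A = 574 mm², x = 34.5 mm, Ī = 80 408 mm⁴.
Centroid: x̄ = ΣA·x / ΣA = 12.9 mm.
Transfer each piece to the vertical centroidal axis using Ī + A·d² with d = x − 12.9:
  vertical leg: d = -5.903 mm → contributes +107 479 mm⁴
  horizontal leg (remainder): d = 21.6 mm → contributes +348 135 mm⁴
Total I = 455 614 mm⁴.
Radius of gyration: k = √(I/A) = √(455 614 / 2 674) = 13.05 mm.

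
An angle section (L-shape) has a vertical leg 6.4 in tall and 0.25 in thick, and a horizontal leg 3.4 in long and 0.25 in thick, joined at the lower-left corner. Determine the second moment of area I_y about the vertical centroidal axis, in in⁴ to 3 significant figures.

I_y ≈ 2.18 in⁴

Break the section into simple shapes (no overlaps), measuring from the bottom-left corner of the bounding box.
Vertical leg: 0.25 × 6.4, A = 1.6 in², x = 0.125 in, Ī = 0.0083333 in⁴.
Horizontal leg (remainder): 3.15 × 0.25, A = 0.7875 in², x = 1.825 in, Ī = 0.65116 in⁴.
Centroid: x̄ = ΣA·x / ΣA = 0.68573 in.
Transfer each piece to the vertical centroidal axis using Ī + A·d² with d = x − 0.68573:
  vertical leg: d = -0.56073 in → contributes +0.51141 in⁴
  horizontal leg (remainder): d = 1.1393 in → contributes +1.6733 in⁴
Total I = 2.1847 in⁴.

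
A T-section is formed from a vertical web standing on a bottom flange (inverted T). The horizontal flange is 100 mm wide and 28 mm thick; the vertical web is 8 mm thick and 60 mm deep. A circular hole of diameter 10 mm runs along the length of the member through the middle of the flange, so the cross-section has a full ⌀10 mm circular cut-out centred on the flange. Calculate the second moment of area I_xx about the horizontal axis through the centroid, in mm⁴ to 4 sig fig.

Treat the section as a set of non-overlapping primitives; coordinates are from the bounding-box lower-left.
Flange: 100 × 28, A = 2 800 mm², y = 14 mm, Ī = 182 933 mm⁴.
Web: 8 × 60, A = 480 mm², y = 58 mm, Ī = 144 000 mm⁴.
Hole (subtracted): ⌀10, A = 78.5398 mm², y = 14 mm, Ī = 490.874 mm⁴.
Centroid: ȳ = ΣA·y / ΣA = 20.597 mm.
Transfer each piece to the horizontal axis through the centroid using Ī + A·d² with d = y − 20.597:
  flange: d = -6.59699 mm → contributes +304 790 mm⁴
  web: d = 37.403 mm → contributes +815 513 mm⁴
  hole: d = -6.59699 mm → contributes −3908.95 mm⁴
Total I = 1 116 394 mm⁴.

I_xx ≈ 1.116 × 10⁶ mm⁴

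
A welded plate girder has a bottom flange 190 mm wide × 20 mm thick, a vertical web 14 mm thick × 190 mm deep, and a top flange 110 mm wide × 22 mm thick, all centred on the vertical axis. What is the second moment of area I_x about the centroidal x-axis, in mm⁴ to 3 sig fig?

I_x ≈ 7.50 × 10⁷ mm⁴

Decompose the section into non-overlapping parts with the origin at the bottom-left of its bounding rectangle.
Bottom plate: 190 × 20, A = 3 800 mm², y = 10 mm, Ī = 126 667 mm⁴.
Web plate: 14 × 190, A = 2 660 mm², y = 115 mm, Ī = 8 002 167 mm⁴.
Top plate: 110 × 22, A = 2 420 mm², y = 221 mm, Ī = 97 607 mm⁴.
Centroid: ȳ = ΣA·y / ΣA = 98.955 mm.
Transfer each piece to the centroidal x-axis using Ī + A·d² with d = y − 98.955:
  bottom plate: d = -88.955 mm → contributes +30 196 006 mm⁴
  web plate: d = 16.045 mm → contributes +8 686 966 mm⁴
  top plate: d = 122.05 mm → contributes +36 143 490 mm⁴
Total I = 75 026 462 mm⁴.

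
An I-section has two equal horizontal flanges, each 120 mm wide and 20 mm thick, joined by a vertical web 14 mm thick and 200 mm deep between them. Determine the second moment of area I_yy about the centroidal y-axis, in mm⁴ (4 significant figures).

I_yy ≈ 5.806 × 10⁶ mm⁴

Decompose the section into non-overlapping parts with the origin at the bottom-left of its bounding rectangle.
Bottom flange: 120 × 20, A = 2 400 mm², x = 60 mm, Ī = 2 880 000 mm⁴.
Web: 14 × 200, A = 2 800 mm², x = 60 mm, Ī = 45733.3 mm⁴.
Top flange: 120 × 20, A = 2 400 mm², x = 60 mm, Ī = 2 880 000 mm⁴.
By symmetry the centroid is at mid-width, x̄ = 60 mm.
All pieces are centred on the centroidal y-axis, so I = ΣĪ = 5 805 733 mm⁴.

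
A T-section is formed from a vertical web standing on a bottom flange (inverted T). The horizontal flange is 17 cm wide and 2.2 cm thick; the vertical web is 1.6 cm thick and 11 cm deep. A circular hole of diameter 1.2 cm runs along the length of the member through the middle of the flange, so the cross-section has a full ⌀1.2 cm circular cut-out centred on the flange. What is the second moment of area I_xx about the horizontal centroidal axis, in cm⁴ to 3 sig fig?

Decompose the section into non-overlapping parts with the origin at the bottom-left of its bounding rectangle.
Flange: 17 × 2.2, A = 37.4 cm², y = 1.1 cm, Ī = 15.085 cm⁴.
Web: 1.6 × 11, A = 17.6 cm², y = 7.7 cm, Ī = 177.47 cm⁴.
Hole (subtracted): ⌀1.2, A = 1.131 cm², y = 1.1 cm, Ī = 0.10179 cm⁴.
Centroid: ȳ = ΣA·y / ΣA = 3.2563 cm.
Transfer each piece to the horizontal centroidal axis using Ī + A·d² with d = y − 3.2563:
  flange: d = -2.1563 cm → contributes +188.99 cm⁴
  web: d = 4.4437 cm → contributes +525 cm⁴
  hole: d = -2.1563 cm → contributes −5.3606 cm⁴
Total I = 708.62 cm⁴.

I_xx ≈ 709 cm⁴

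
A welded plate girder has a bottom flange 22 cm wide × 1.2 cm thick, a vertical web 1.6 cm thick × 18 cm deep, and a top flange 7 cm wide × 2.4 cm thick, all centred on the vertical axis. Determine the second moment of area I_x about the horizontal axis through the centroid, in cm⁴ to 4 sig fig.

Break the section into simple shapes (no overlaps), measuring from the bottom-left corner of the bounding box.
Bottom plate: 22 × 1.2, A = 26.4 cm², y = 0.6 cm, Ī = 3.168 cm⁴.
Web plate: 1.6 × 18, A = 28.8 cm², y = 10.2 cm, Ī = 777.6 cm⁴.
Top plate: 7 × 2.4, A = 16.8 cm², y = 20.4 cm, Ī = 8.064 cm⁴.
Centroid: ȳ = ΣA·y / ΣA = 9.06 cm.
Transfer each piece to the horizontal axis through the centroid using Ī + A·d² with d = y − 9.06:
  bottom plate: d = -8.46 cm → contributes +1892.66 cm⁴
  web plate: d = 1.14 cm → contributes +815.028 cm⁴
  top plate: d = 11.34 cm → contributes +2168.47 cm⁴
Total I = 4876.16 cm⁴.

I_x ≈ 4876 cm⁴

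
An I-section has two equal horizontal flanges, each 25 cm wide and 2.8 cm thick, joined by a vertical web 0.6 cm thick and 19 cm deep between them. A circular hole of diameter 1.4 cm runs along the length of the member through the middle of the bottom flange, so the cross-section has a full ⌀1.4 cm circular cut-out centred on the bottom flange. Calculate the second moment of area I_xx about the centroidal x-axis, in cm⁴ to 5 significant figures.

Decompose the section into non-overlapping parts with the origin at the bottom-left of its bounding rectangle.
Bottom flange: 25 × 2.8, A = 70 cm², y = 1.4 cm, Ī = 45.73333 cm⁴.
Web: 0.6 × 19, A = 11.4 cm², y = 12.3 cm, Ī = 342.95 cm⁴.
Top flange: 25 × 2.8, A = 70 cm², y = 23.2 cm, Ī = 45.73333 cm⁴.
Hole (subtracted): ⌀1.4, A = 1.53938 cm², y = 1.4 cm, Ī = 0.1885741 cm⁴.
Centroid: ȳ = ΣA·y / ΣA = 12.41197 cm.
Transfer each piece to the centroidal x-axis using Ī + A·d² with d = y − 12.41197:
  bottom flange: d = -11.01197 cm → contributes +8534.171 cm⁴
  web: d = -0.1119657 cm → contributes +343.0929 cm⁴
  top flange: d = 10.78803 cm → contributes +8192.451 cm⁴
  hole: d = -11.01197 cm → contributes −186.8591 cm⁴
Total I = 16882.86 cm⁴.

I_xx ≈ 1.6883 × 10⁴ cm⁴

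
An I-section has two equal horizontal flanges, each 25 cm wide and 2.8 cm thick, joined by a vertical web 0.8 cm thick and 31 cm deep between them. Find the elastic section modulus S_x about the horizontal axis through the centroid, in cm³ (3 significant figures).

Treat the section as a set of non-overlapping primitives; coordinates are from the bounding-box lower-left.
Bottom flange: 25 × 2.8, A = 70 cm², y = 1.4 cm, Ī = 45.733 cm⁴.
Web: 0.8 × 31, A = 24.8 cm², y = 18.3 cm, Ī = 1986.1 cm⁴.
Top flange: 25 × 2.8, A = 70 cm², y = 35.2 cm, Ī = 45.733 cm⁴.
By symmetry the centroid is at mid-height, ȳ = 18.3 cm.
Transfer each piece to the horizontal axis through the centroid using Ī + A·d² with d = y − 18.3:
  bottom flange: d = -16.9 cm → contributes +20 038 cm⁴
  web: d = 0 cm → contributes +1986.1 cm⁴
  top flange: d = 16.9 cm → contributes +20 038 cm⁴
Total I = 42 063 cm⁴.
Extreme fibre distance c = 18.3 cm; S = I/c = 2298.5 cm³.

S_x ≈ 2300 cm³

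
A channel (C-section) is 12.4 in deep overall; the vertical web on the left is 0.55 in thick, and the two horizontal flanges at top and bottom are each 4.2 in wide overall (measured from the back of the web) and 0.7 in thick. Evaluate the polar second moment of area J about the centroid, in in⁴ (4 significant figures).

Split into non-overlapping primitives; take the origin at the lower-left of the bounding box.
Web: 0.55 × 12.4, A = 6.82 in², y = 6.2 in, Ī = 87.3869 in⁴.
Top flange (beyond web): 3.65 × 0.7, A = 2.555 in², y = 12.05 in, Ī = 0.104329 in⁴.
Bottom flange (beyond web): 3.65 × 0.7, A = 2.555 in², y = 0.35 in, Ī = 0.104329 in⁴.
By symmetry the centroid is at mid-height, ȳ = 6.2 in.
Transfer each piece to the centroidal x-axis using Ī + A·d² with d = y − 6.2:
  web: d = 0 in → contributes +87.3869 in⁴
  top flange (beyond web): d = 5.85 in → contributes +87.5428 in⁴
  bottom flange (beyond web): d = -5.85 in → contributes +87.5428 in⁴
Total I = 262.473 in⁴.
For the y-axis: x̄ = 1.1745 in.
Repeating about the centroidal y-axis gives I_y = 18.7277 in⁴.
Polar second moment: J = I_x + I_y = 281.2 in⁴.

J ≈ 281.2 in⁴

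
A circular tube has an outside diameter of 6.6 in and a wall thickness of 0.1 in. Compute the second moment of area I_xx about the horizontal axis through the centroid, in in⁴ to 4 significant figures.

Split into non-overlapping primitives; take the origin at the lower-left of the bounding box.
Outer circle: ⌀6.6, A = 34.2119 in², y = 3.3 in, Ī = 93.142 in⁴.
Bore (subtracted): ⌀6.4, A = 32.1699 in², y = 3.3 in, Ī = 82.355 in⁴.
By symmetry the centroid is at mid-height, ȳ = 3.3 in.
All pieces are centred on the horizontal axis through the centroid, so I = ΣĪ (holes subtracted) = 10.7871 in⁴.

I_xx ≈ 10.79 in⁴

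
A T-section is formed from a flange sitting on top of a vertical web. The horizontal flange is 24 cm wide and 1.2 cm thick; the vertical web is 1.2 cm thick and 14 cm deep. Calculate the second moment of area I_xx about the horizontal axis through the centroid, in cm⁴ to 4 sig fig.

Treat the section as a set of non-overlapping primitives; coordinates are from the bounding-box lower-left.
Flange: 24 × 1.2, A = 28.8 cm², y = 14.6 cm, Ī = 3.456 cm⁴.
Web: 1.2 × 14, A = 16.8 cm², y = 7 cm, Ī = 274.4 cm⁴.
Centroid: ȳ = ΣA·y / ΣA = 11.8 cm.
Transfer each piece to the horizontal axis through the centroid using Ī + A·d² with d = y − 11.8:
  flange: d = 2.8 cm → contributes +229.248 cm⁴
  web: d = -4.8 cm → contributes +661.472 cm⁴
Total I = 890.72 cm⁴.

I_xx ≈ 890.7 cm⁴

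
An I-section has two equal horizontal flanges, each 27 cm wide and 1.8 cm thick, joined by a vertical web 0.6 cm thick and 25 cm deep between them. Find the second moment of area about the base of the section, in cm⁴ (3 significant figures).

Split into non-overlapping primitives; take the origin at the lower-left of the bounding box.
Bottom flange: 27 × 1.8, A = 48.6 cm², y = 0.9 cm, Ī = 13.122 cm⁴.
Web: 0.6 × 25, A = 15 cm², y = 14.3 cm, Ī = 781.25 cm⁴.
Top flange: 27 × 1.8, A = 48.6 cm², y = 27.7 cm, Ī = 13.122 cm⁴.
Transfer each piece to the bottom edge using Ī + A·d² with d = y − 0:
  bottom flange: d = 0.9 cm → contributes +52.488 cm⁴
  web: d = 14.3 cm → contributes +3848.6 cm⁴
  top flange: d = 27.7 cm → contributes +37 303 cm⁴
Total I = 41 205 cm⁴.

I_base ≈ 4.12 × 10⁴ cm⁴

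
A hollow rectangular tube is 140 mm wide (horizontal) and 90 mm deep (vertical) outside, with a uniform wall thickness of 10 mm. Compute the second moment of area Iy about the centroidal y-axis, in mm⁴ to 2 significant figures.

Decompose the section into non-overlapping parts with the origin at the bottom-left of its bounding rectangle.
Outer rectangle: 140 × 90, A = 12 600 mm², x = 70 mm, Ī = 20 580 000 mm⁴.
Inner void (subtracted): 120 × 70, A = 8 400 mm², x = 70 mm, Ī = 10 080 000 mm⁴.
By symmetry the centroid is at mid-width, x̄ = 70 mm.
All pieces are centred on the centroidal y-axis, so I = ΣĪ (holes subtracted) = 10 500 000 mm⁴.

Iy ≈ 1.1 × 10⁷ mm⁴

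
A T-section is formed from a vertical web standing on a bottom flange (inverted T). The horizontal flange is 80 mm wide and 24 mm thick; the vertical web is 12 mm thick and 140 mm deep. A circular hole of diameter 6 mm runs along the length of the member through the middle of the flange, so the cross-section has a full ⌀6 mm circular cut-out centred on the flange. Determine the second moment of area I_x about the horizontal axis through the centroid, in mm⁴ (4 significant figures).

Treat the section as a set of non-overlapping primitives; coordinates are from the bounding-box lower-left.
Flange: 80 × 24, A = 1 920 mm², y = 12 mm, Ī = 92 160 mm⁴.
Web: 12 × 140, A = 1 680 mm², y = 94 mm, Ī = 2 744 000 mm⁴.
Hole (subtracted): ⌀6, A = 28.2743 mm², y = 12 mm, Ī = 63.6173 mm⁴.
Centroid: ȳ = ΣA·y / ΣA = 50.5696 mm.
Transfer each piece to the horizontal axis through the centroid using Ī + A·d² with d = y − 50.5696:
  flange: d = -38.5696 mm → contributes +2 948 378 mm⁴
  web: d = 43.4304 mm → contributes +5 912 817 mm⁴
  hole: d = -38.5696 mm → contributes −42124.9 mm⁴
Total I = 8 819 069 mm⁴.

I_x ≈ 8.819 × 10⁶ mm⁴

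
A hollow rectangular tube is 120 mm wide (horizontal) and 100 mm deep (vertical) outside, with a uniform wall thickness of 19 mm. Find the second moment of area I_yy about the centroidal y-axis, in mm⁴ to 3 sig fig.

Treat the section as a set of non-overlapping primitives; coordinates are from the bounding-box lower-left.
Outer rectangle: 120 × 100, A = 12 000 mm², x = 60 mm, Ī = 14 400 000 mm⁴.
Inner void (subtracted): 82 × 62, A = 5 084 mm², x = 60 mm, Ī = 2 848 735 mm⁴.
By symmetry the centroid is at mid-width, x̄ = 60 mm.
All pieces are centred on the centroidal y-axis, so I = ΣĪ (holes subtracted) = 11 551 265 mm⁴.

I_yy ≈ 1.16 × 10⁷ mm⁴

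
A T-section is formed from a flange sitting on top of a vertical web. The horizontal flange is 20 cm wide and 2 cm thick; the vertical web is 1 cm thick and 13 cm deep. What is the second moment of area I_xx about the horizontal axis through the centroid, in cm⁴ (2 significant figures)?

I_xx ≈ 750 cm⁴

Decompose the section into non-overlapping parts with the origin at the bottom-left of its bounding rectangle.
Flange: 20 × 2, A = 40 cm², y = 14 cm, Ī = 13.33 cm⁴.
Web: 1 × 13, A = 13 cm², y = 6.5 cm, Ī = 183.1 cm⁴.
Centroid: ȳ = ΣA·y / ΣA = 12.16 cm.
Transfer each piece to the horizontal axis through the centroid using Ī + A·d² with d = y − 12.16:
  flange: d = 1.84 cm → contributes +148.7 cm⁴
  web: d = -5.66 cm → contributes +599.6 cm⁴
Total I = 748.3 cm⁴.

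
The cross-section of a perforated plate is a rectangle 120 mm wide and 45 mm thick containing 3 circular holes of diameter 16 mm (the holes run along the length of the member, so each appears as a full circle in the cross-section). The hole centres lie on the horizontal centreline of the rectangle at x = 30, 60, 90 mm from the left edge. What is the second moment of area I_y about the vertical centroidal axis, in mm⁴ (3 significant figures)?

I_y ≈ 6.11 × 10⁶ mm⁴

Treat the section as a set of non-overlapping primitives; coordinates are from the bounding-box lower-left.
Plate: 120 × 45, A = 5 400 mm², x = 60 mm, Ī = 6 480 000 mm⁴.
Hole 1 (subtracted): ⌀16, A = 201.06 mm², x = 30 mm, Ī = 3 217 mm⁴.
Hole 2 (subtracted): ⌀16, A = 201.06 mm², x = 60 mm, Ī = 3 217 mm⁴.
Hole 3 (subtracted): ⌀16, A = 201.06 mm², x = 90 mm, Ī = 3 217 mm⁴.
By symmetry the centroid is at mid-width, x̄ = 60 mm.
Transfer each piece to the vertical centroidal axis using Ī + A·d² with d = x − 60:
  plate: d = 0 mm → contributes +6 480 000 mm⁴
  hole 1: d = -30 mm → contributes −184 173 mm⁴
  hole 2: d = 0 mm → contributes −3 217 mm⁴
  hole 3: d = 30 mm → contributes −184 173 mm⁴
Total I = 6 108 438 mm⁴.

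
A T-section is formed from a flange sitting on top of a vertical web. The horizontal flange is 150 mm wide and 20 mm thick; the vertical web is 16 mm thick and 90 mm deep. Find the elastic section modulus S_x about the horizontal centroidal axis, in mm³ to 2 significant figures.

Treat the section as a set of non-overlapping primitives; coordinates are from the bounding-box lower-left.
Flange: 150 × 20, A = 3 000 mm², y = 100 mm, Ī = 100 000 mm⁴.
Web: 16 × 90, A = 1 440 mm², y = 45 mm, Ī = 972 000 mm⁴.
Centroid: ȳ = ΣA·y / ΣA = 82.16 mm.
Transfer each piece to the horizontal centroidal axis using Ī + A·d² with d = y − 82.16:
  flange: d = 17.84 mm → contributes +1 054 565 mm⁴
  web: d = -37.16 mm → contributes +2 960 678 mm⁴
Total I = 4 015 243 mm⁴.
Extreme fibre distance c = 82.16 mm; S = I/c = 48 870 mm³.

S_x ≈ 4.9 × 10⁴ mm³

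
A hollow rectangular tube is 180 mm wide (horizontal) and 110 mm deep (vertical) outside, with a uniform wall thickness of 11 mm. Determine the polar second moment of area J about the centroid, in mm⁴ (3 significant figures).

Break the section into simple shapes (no overlaps), measuring from the bottom-left corner of the bounding box.
Outer rectangle: 180 × 110, A = 19 800 mm², y = 55 mm, Ī = 19 965 000 mm⁴.
Inner void (subtracted): 158 × 88, A = 13 904 mm², y = 55 mm, Ī = 8 972 715 mm⁴.
By symmetry the centroid is at mid-height, ȳ = 55 mm.
All pieces are centred on the centroidal x-axis, so I = ΣĪ (holes subtracted) = 10 992 285 mm⁴.
Repeating about the centroidal y-axis gives I_y = 24 535 045 mm⁴.
Polar second moment: J = I_x + I_y = 35 527 331 mm⁴.

J ≈ 3.55 × 10⁷ mm⁴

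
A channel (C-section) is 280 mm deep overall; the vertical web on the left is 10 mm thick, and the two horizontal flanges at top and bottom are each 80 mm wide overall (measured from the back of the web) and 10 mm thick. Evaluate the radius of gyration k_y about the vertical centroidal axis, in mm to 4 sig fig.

k_y ≈ 22.30 mm

Decompose the section into non-overlapping parts with the origin at the bottom-left of its bounding rectangle.
Web: 10 × 280, A = 2 800 mm², x = 5 mm, Ī = 23333.3 mm⁴.
Top flange (beyond web): 70 × 10, A = 700 mm², x = 45 mm, Ī = 285 833 mm⁴.
Bottom flange (beyond web): 70 × 10, A = 700 mm², x = 45 mm, Ī = 285 833 mm⁴.
Centroid: x̄ = ΣA·x / ΣA = 18.3333 mm.
Transfer each piece to the vertical centroidal axis using Ī + A·d² with d = x − 18.3333:
  web: d = -13.3333 mm → contributes +521 111 mm⁴
  top flange (beyond web): d = 26.6667 mm → contributes +783 611 mm⁴
  bottom flange (beyond web): d = 26.6667 mm → contributes +783 611 mm⁴
Total I = 2 088 333 mm⁴.
Radius of gyration: k = √(I/A) = √(2 088 333 / 4 200) = 22.2985 mm.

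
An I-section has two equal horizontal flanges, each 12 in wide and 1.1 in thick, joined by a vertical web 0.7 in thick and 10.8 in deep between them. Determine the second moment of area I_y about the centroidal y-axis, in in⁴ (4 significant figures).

I_y ≈ 317.1 in⁴

Split into non-overlapping primitives; take the origin at the lower-left of the bounding box.
Bottom flange: 12 × 1.1, A = 13.2 in², x = 6 in, Ī = 158.4 in⁴.
Web: 0.7 × 10.8, A = 7.56 in², x = 6 in, Ī = 0.3087 in⁴.
Top flange: 12 × 1.1, A = 13.2 in², x = 6 in, Ī = 158.4 in⁴.
By symmetry the centroid is at mid-width, x̄ = 6 in.
All pieces are centred on the centroidal y-axis, so I = ΣĪ = 317.109 in⁴.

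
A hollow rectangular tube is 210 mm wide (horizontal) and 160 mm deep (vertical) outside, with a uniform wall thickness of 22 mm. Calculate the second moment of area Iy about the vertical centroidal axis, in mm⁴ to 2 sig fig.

Break the section into simple shapes (no overlaps), measuring from the bottom-left corner of the bounding box.
Outer rectangle: 210 × 160, A = 33 600 mm², x = 105 mm, Ī = 123 480 000 mm⁴.
Inner void (subtracted): 166 × 116, A = 19 256 mm², x = 105 mm, Ī = 44 218 195 mm⁴.
By symmetry the centroid is at mid-width, x̄ = 105 mm.
All pieces are centred on the vertical centroidal axis, so I = ΣĪ (holes subtracted) = 79 261 805 mm⁴.

Iy ≈ 7.9 × 10⁷ mm⁴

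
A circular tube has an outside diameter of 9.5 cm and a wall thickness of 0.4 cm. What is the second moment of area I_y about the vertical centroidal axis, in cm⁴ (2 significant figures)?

Treat the section as a set of non-overlapping primitives; coordinates are from the bounding-box lower-left.
Outer circle: ⌀9.5, A = 70.88 cm², x = 4.75 cm, Ī = 399.8 cm⁴.
Bore (subtracted): ⌀8.7, A = 59.45 cm², x = 4.75 cm, Ī = 281.2 cm⁴.
By symmetry the centroid is at mid-width, x̄ = 4.75 cm.
All pieces are centred on the vertical centroidal axis, so I = ΣĪ (holes subtracted) = 118.6 cm⁴.

I_y ≈ 120 cm⁴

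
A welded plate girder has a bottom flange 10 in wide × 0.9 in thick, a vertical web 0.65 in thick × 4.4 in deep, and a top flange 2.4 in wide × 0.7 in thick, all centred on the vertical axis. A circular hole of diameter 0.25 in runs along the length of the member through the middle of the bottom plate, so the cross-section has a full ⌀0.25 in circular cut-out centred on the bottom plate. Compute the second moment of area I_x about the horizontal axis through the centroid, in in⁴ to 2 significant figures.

I_x ≈ 51 in⁴

Treat the section as a set of non-overlapping primitives; coordinates are from the bounding-box lower-left.
Bottom plate: 10 × 0.9, A = 9 in², y = 0.45 in, Ī = 0.6075 in⁴.
Web plate: 0.65 × 4.4, A = 2.86 in², y = 3.1 in, Ī = 4.614 in⁴.
Top plate: 2.4 × 0.7, A = 1.68 in², y = 5.65 in, Ī = 0.0686 in⁴.
Hole (subtracted): ⌀0.25, A = 0.04909 in², y = 0.45 in, Ī = 0.0001917 in⁴.
Centroid: ȳ = ΣA·y / ΣA = 1.659 in.
Transfer each piece to the horizontal axis through the centroid using Ī + A·d² with d = y − 1.659:
  bottom plate: d = -1.209 in → contributes +13.77 in⁴
  web plate: d = 1.441 in → contributes +10.55 in⁴
  top plate: d = 3.991 in → contributes +26.82 in⁴
  hole: d = -1.209 in → contributes −0.07198 in⁴
Total I = 51.07 in⁴.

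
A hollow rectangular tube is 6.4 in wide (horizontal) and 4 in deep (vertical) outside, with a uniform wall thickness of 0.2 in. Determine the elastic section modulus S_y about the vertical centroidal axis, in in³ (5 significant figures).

Split into non-overlapping primitives; take the origin at the lower-left of the bounding box.
Outer rectangle: 6.4 × 4, A = 25.6 in², x = 3.2 in, Ī = 87.38133 in⁴.
Inner void (subtracted): 6 × 3.6, A = 21.6 in², x = 3.2 in, Ī = 64.8 in⁴.
By symmetry the centroid is at mid-width, x̄ = 3.2 in.
All pieces are centred on the vertical centroidal axis, so I = ΣĪ (holes subtracted) = 22.58133 in⁴.
Extreme fibre distance c = 3.2 in; S = I/c = 7.056667 in³.

S_y ≈ 7.0567 in³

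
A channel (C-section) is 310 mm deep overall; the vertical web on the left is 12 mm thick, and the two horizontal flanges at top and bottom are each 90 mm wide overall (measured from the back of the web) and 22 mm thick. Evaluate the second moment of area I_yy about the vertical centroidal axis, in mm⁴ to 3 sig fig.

I_yy ≈ 5.40 × 10⁶ mm⁴

Treat the section as a set of non-overlapping primitives; coordinates are from the bounding-box lower-left.
Web: 12 × 310, A = 3 720 mm², x = 6 mm, Ī = 44 640 mm⁴.
Top flange (beyond web): 78 × 22, A = 1 716 mm², x = 51 mm, Ī = 870 012 mm⁴.
Bottom flange (beyond web): 78 × 22, A = 1 716 mm², x = 51 mm, Ī = 870 012 mm⁴.
Centroid: x̄ = ΣA·x / ΣA = 27.594 mm.
Transfer each piece to the vertical centroidal axis using Ī + A·d² with d = x − 27.594:
  web: d = -21.594 mm → contributes +1 779 273 mm⁴
  top flange (beyond web): d = 23.406 mm → contributes +1 810 110 mm⁴
  bottom flange (beyond web): d = 23.406 mm → contributes +1 810 110 mm⁴
Total I = 5 399 493 mm⁴.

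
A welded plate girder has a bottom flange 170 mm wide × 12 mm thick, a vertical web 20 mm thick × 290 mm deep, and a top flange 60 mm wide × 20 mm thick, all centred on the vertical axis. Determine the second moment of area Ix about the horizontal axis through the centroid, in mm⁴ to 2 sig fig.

Ix ≈ 1.1 × 10⁸ mm⁴

Treat the section as a set of non-overlapping primitives; coordinates are from the bounding-box lower-left.
Bottom plate: 170 × 12, A = 2 040 mm², y = 6 mm, Ī = 24 480 mm⁴.
Web plate: 20 × 290, A = 5 800 mm², y = 157 mm, Ī = 40 648 333 mm⁴.
Top plate: 60 × 20, A = 1 200 mm², y = 312 mm, Ī = 40 000 mm⁴.
Centroid: ȳ = ΣA·y / ΣA = 143.5 mm.
Transfer each piece to the horizontal axis through the centroid using Ī + A·d² with d = y − 143.5:
  bottom plate: d = -137.5 mm → contributes +38 593 230 mm⁴
  web plate: d = 13.5 mm → contributes +41 705 383 mm⁴
  top plate: d = 168.5 mm → contributes +34 110 700 mm⁴
Total I = 114 409 313 mm⁴.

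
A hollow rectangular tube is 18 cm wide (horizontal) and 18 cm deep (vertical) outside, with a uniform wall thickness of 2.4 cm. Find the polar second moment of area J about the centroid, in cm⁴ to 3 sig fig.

Treat the section as a set of non-overlapping primitives; coordinates are from the bounding-box lower-left.
Outer rectangle: 18 × 18, A = 324 cm², y = 9 cm, Ī = 8 748 cm⁴.
Inner void (subtracted): 13.2 × 13.2, A = 174.24 cm², y = 9 cm, Ī = 2 530 cm⁴.
By symmetry the centroid is at mid-height, ȳ = 9 cm.
All pieces are centred on the centroidal x-axis, so I = ΣĪ (holes subtracted) = 6 218 cm⁴.
Repeating about the centroidal y-axis gives I_y = 6 218 cm⁴.
Polar second moment: J = I_x + I_y = 12 436 cm⁴.

J ≈ 1.24 × 10⁴ cm⁴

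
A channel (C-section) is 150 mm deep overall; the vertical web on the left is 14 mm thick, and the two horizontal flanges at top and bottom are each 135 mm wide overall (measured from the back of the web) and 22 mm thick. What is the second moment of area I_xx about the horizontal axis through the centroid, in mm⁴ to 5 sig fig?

Split into non-overlapping primitives; take the origin at the lower-left of the bounding box.
Web: 14 × 150, A = 2 100 mm², y = 75 mm, Ī = 3 937 500 mm⁴.
Top flange (beyond web): 121 × 22, A = 2 662 mm², y = 139 mm, Ī = 107367.3 mm⁴.
Bottom flange (beyond web): 121 × 22, A = 2 662 mm², y = 11 mm, Ī = 107367.3 mm⁴.
By symmetry the centroid is at mid-height, ȳ = 75 mm.
Transfer each piece to the horizontal axis through the centroid using Ī + A·d² with d = y − 75:
  web: d = 0 mm → contributes +3 937 500 mm⁴
  top flange (beyond web): d = 64 mm → contributes +11 010 919 mm⁴
  bottom flange (beyond web): d = -64 mm → contributes +11 010 919 mm⁴
Total I = 25 959 339 mm⁴.

I_xx ≈ 2.5959 × 10⁷ mm⁴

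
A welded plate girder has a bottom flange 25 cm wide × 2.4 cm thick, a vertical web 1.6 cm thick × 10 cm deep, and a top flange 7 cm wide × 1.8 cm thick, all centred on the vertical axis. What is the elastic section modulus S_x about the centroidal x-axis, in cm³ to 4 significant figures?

Break the section into simple shapes (no overlaps), measuring from the bottom-left corner of the bounding box.
Bottom plate: 25 × 2.4, A = 60 cm², y = 1.2 cm, Ī = 28.8 cm⁴.
Web plate: 1.6 × 10, A = 16 cm², y = 7.4 cm, Ī = 133.333 cm⁴.
Top plate: 7 × 1.8, A = 12.6 cm², y = 13.3 cm, Ī = 3.402 cm⁴.
Centroid: ȳ = ΣA·y / ΣA = 4.04041 cm.
Transfer each piece to the centroidal x-axis using Ī + A·d² with d = y − 4.04041:
  bottom plate: d = -2.84041 cm → contributes +512.874 cm⁴
  web plate: d = 3.35959 cm → contributes +313.923 cm⁴
  top plate: d = 9.25959 cm → contributes +1083.73 cm⁴
Total I = 1910.52 cm⁴.
Extreme fibre distance c = 10.1596 cm; S = I/c = 188.051 cm³.

S_x ≈ 188.1 cm³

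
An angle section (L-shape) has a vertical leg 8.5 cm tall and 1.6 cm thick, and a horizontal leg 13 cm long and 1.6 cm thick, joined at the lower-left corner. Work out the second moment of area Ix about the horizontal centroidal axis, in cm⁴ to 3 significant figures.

Treat the section as a set of non-overlapping primitives; coordinates are from the bounding-box lower-left.
Vertical leg: 1.6 × 8.5, A = 13.6 cm², y = 4.25 cm, Ī = 81.883 cm⁴.
Horizontal leg (remainder): 11.4 × 1.6, A = 18.24 cm², y = 0.8 cm, Ī = 3.8912 cm⁴.
Centroid: ȳ = ΣA·y / ΣA = 2.2736 cm.
Transfer each piece to the horizontal centroidal axis using Ī + A·d² with d = y − 2.2736:
  vertical leg: d = 1.9764 cm → contributes +135.01 cm⁴
  horizontal leg (remainder): d = -1.4736 cm → contributes +43.5 cm⁴
Total I = 178.51 cm⁴.

Ix ≈ 179 cm⁴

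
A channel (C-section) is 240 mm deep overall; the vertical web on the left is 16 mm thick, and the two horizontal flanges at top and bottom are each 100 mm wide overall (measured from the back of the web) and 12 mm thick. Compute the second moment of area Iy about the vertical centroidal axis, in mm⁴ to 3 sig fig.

Treat the section as a set of non-overlapping primitives; coordinates are from the bounding-box lower-left.
Web: 16 × 240, A = 3 840 mm², x = 8 mm, Ī = 81 920 mm⁴.
Top flange (beyond web): 84 × 12, A = 1 008 mm², x = 58 mm, Ī = 592 704 mm⁴.
Bottom flange (beyond web): 84 × 12, A = 1 008 mm², x = 58 mm, Ī = 592 704 mm⁴.
Centroid: x̄ = ΣA·x / ΣA = 25.213 mm.
Transfer each piece to the vertical centroidal axis using Ī + A·d² with d = x − 25.213:
  web: d = -17.213 mm → contributes +1 219 679 mm⁴
  top flange (beyond web): d = 32.787 mm → contributes +1 676 284 mm⁴
  bottom flange (beyond web): d = 32.787 mm → contributes +1 676 284 mm⁴
Total I = 4 572 246 mm⁴.

Iy ≈ 4.57 × 10⁶ mm⁴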